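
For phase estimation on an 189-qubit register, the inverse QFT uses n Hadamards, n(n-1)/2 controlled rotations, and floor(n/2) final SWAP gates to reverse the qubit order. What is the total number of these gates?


Hadamard gates: 189
Controlled rotations: n*(n-1)/2 = 189*188/2 = 17766
SWAP gates: floor(n/2) = floor(189/2) = 94
Total = 189 + 17766 + 94
= 18049

18049


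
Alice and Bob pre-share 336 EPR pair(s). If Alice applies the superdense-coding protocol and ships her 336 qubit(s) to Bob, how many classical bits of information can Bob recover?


Superdense coding allows 2 classical bits per shared entangled pair.
336 pair(s) -> 2 * 336 = 672 classical bits

672


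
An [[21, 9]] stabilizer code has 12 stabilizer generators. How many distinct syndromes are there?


Each stabilizer generator gives a binary (+1 or -1) measurement outcome.
With 12 independent generators:
Total syndromes = 2^12
= 4096

4096


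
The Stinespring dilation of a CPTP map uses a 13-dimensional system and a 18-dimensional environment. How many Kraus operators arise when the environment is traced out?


Tracing out the environment in an orthonormal basis {|i>_E} gives Kraus operators K_i = <i|_E U |0>_E.
Number of Kraus operators = dim(H_env) = d_env
= 18

18


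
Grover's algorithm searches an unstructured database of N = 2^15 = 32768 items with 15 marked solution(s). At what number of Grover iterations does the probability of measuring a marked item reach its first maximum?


After j Grover iterations the success probability is P(j) = sin^2((2j+1)*theta), where sin(theta) = sqrt(k/N).
N = 2^15 = 32768, k = 15
sin(theta) = sqrt(k/N) = 0.0213954124
theta = arcsin(sqrt(k/N)) = 0.02139704508 rad
P(j) reaches its first maximum when (2j+1)*theta is as close as possible to pi/2, i.e. j = round(pi/(4*theta) - 1/2).
pi/(4*theta) - 1/2 = 36.2059
(For comparison, the common estimate pi/4 * sqrt(N/k) = 36.7087; the exact maximiser is used here.)
Optimal iterations = 36

36


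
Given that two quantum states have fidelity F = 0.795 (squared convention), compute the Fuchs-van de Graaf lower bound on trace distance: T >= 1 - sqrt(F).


Fuchs-van de Graaf (squared-fidelity convention): 1 - sqrt(F) <= T <= sqrt(1 - F).
Lower bound: T >= 1 - sqrt(F)
sqrt(F) = sqrt(0.795) = 0.8916
T >= 1 - 0.8916
T >= 0.1084

0.1084


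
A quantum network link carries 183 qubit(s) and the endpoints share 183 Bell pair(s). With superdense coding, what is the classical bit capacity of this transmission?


Superdense coding allows 2 classical bits per shared entangled pair.
183 pair(s) -> 2 * 183 = 366 classical bits

366


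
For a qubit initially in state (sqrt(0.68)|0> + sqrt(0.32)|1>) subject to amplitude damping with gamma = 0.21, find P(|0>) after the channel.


For amplitude damping with parameter gamma on state sqrt(a)|0> + sqrt(b)|1>:
alpha^2 = 0.68, beta^2 = 0.32
P(|0>) = alpha^2 + gamma * beta^2
= 0.68 + 0.21 * 0.32
= 0.68 + 0.0672
= 0.7472

0.7472


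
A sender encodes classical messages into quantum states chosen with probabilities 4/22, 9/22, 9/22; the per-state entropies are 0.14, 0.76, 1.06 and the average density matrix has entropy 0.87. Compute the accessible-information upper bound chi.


chi = S(rho) - sum_i p_i * S(rho_i)
Weighted entropy = 4/22 * 0.14 + 9/22 * 0.76 + 9/22 * 1.06
= 0.7700
chi = 0.87 - 0.7700
= 0.1000

0.1000


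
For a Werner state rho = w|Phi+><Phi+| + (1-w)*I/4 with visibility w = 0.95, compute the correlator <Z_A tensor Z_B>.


|Phi+> = (|00> + |11>)/sqrt(2)
For the pure Bell state, <Z_A Z_B> = +1 (Bell-state Pauli correlator).
The maximally-mixed part I/4 has tr(I/4 * P tensor P) = 0 for any traceless Pauli P.
So <Z_A Z_B>_rho = w * (+1) + (1 - w) * 0
= 0.95 * (+1)
= 0.9500

0.9500


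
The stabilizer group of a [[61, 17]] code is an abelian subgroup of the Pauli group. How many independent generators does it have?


For an [[n,k]] stabilizer code:
Number of stabilizer generators = n - k
= 61 - 17
= 44

44


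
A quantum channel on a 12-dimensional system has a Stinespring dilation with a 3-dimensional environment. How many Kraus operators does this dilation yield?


Tracing out the environment in an orthonormal basis {|i>_E} gives Kraus operators K_i = <i|_E U |0>_E.
Number of Kraus operators = dim(H_env) = d_env
= 3

3


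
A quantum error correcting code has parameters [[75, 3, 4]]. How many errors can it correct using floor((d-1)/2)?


Code parameters: [[75, 3, 4]], distance d = 4.
Number of correctable errors = floor((d-1)/2)
= floor((4 - 1)/2)
= floor(3/2)
= 1

1


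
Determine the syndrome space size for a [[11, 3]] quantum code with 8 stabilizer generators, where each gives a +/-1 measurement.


Each stabilizer generator gives a binary (+1 or -1) measurement outcome.
With 8 independent generators:
Total syndromes = 2^8
= 256

256


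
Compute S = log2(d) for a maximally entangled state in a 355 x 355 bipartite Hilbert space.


For a maximally entangled state in d x d:
S = log2(d) = log2(355)
= 8.4717

8.4717


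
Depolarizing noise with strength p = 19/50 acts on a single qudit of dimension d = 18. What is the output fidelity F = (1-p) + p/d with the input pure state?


F = (1-p) + p/d
= (1 - 0.3800) + 0.3800/18
= 0.6200 + 0.0211
= 0.6411

0.6411


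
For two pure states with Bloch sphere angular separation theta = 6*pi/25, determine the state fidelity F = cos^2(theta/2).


For states separated by angle theta on Bloch sphere:
F = cos^2(theta/2)
theta = 6*pi/25 = 0.7540
theta/2 = 0.3770
cos(theta/2) = 0.9298
F = 0.8645

0.8645


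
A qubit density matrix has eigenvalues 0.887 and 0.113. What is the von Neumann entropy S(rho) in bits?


S = -p*log2(p) - (1-p)*log2(1-p)
p = 0.8870, 1-p = 0.1130
= -0.8870 * log2(0.8870) - 0.1130 * log2(0.1130)
= -(-0.1534) - (-0.3555)
= 0.5089

0.5089


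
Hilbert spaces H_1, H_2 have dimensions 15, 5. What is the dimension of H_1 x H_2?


dim(H_1 x H_2) = 15 * 5
= 75

75


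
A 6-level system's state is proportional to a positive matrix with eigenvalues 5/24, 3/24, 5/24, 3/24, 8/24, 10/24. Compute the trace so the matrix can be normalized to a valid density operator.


tr(M) = sum of eigenvalues
= 5/24 + 3/24 + 5/24 + 3/24 + 8/24 + 10/24
= 34/24
= 1.4167

1.4167


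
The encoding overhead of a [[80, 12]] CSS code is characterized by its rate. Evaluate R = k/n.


Code rate R = k/n
= 12/80
= 0.1500

0.1500


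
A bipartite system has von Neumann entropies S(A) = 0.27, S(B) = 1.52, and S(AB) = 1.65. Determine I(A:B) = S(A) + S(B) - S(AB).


I(A:B) = S(A) + S(B) - S(AB)
= 0.27 + 1.52 - 1.65
= 0.1400

0.1400


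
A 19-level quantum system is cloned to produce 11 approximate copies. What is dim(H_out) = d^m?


Output space = H^(tensor 11) where dim(H) = 19
dim = 19^11
= 361 (after 2 factors)
= 6859 (after 3 factors)
= 130321 (after 4 factors)
= 2476099 (after 5 factors)
= 47045881 (after 6 factors)
= 893871739 (after 7 factors)
= 16983563041 (after 8 factors)
= 322687697779 (after 9 factors)
= 6131066257801 (after 10 factors)
= 116490258898219 (after 11 factors)
= 116490258898219

116490258898219


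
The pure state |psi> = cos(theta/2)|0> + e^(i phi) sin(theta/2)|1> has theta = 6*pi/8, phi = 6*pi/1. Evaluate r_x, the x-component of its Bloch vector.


theta = 2.3562, phi = 18.8496
r_x = sin(theta)*cos(phi) = 0.7071 * 1.0000
r_x = 0.7071

0.7071


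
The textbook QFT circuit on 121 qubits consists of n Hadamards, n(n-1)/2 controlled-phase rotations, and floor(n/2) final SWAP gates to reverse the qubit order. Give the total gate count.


Hadamard gates: 121
Controlled rotations: n*(n-1)/2 = 121*120/2 = 7260
SWAP gates: floor(n/2) = floor(121/2) = 60
Total = 121 + 7260 + 60
= 7441

7441


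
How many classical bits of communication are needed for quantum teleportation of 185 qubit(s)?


Quantum teleportation requires 2 classical bits per qubit teleported.
185 qubit(s) -> 2 * 185 = 370 classical bits

370


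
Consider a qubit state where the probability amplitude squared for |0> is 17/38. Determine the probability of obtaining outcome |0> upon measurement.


|alpha|^2 = 17/38 = 0.4474
|beta|^2 = 1 - 17/38 = 21/38 = 0.5526
P(|0>) = |alpha|^2 = 0.4474

0.4474


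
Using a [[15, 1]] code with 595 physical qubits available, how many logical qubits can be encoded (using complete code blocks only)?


Each code block uses 15 physical qubits for 1 logical qubit(s).
Number of complete blocks = floor(595 / 15) = 39
Logical qubits = 39 * 1
= 39

39


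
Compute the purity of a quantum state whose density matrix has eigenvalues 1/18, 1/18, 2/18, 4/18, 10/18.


tr(rho^2) = sum of eigenvalues squared
= (1/18)^2 + (1/18)^2 + (2/18)^2 + (4/18)^2 + (10/18)^2
= (1 + 1 + 4 + 16 + 100) / 324
= 122/324
= 0.3765

0.3765


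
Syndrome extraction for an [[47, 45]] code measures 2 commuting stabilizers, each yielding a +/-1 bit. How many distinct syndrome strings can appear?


Each stabilizer generator gives a binary (+1 or -1) measurement outcome.
With 2 independent generators:
Total syndromes = 2^2
= 4

4


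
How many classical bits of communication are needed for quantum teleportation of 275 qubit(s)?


Quantum teleportation requires 2 classical bits per qubit teleported.
275 qubit(s) -> 2 * 275 = 550 classical bits

550


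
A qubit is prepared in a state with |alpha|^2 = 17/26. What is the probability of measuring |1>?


|alpha|^2 = 17/26 = 0.6538
|beta|^2 = 1 - 17/26 = 9/26 = 0.3462
P(|1>) = |beta|^2 = 0.3462

0.3462


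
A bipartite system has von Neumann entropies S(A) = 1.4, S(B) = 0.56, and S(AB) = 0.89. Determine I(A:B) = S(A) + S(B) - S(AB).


I(A:B) = S(A) + S(B) - S(AB)
= 1.4 + 0.56 - 0.89
= 1.0700

1.0700


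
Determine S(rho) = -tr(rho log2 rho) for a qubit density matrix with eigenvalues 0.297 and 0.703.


S = -p*log2(p) - (1-p)*log2(1-p)
p = 0.2970, 1-p = 0.7030
= -0.2970 * log2(0.2970) - 0.7030 * log2(0.7030)
= -(-0.5202) - (-0.3574)
= 0.8776

0.8776


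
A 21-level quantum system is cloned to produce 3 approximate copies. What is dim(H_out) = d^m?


Output space = H^(tensor 3) where dim(H) = 21
dim = 21^3
= 441 (after 2 factors)
= 9261 (after 3 factors)
= 9261

9261


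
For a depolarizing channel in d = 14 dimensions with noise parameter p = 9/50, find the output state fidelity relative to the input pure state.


F = (1-p) + p/d
= (1 - 0.1800) + 0.1800/14
= 0.8200 + 0.0129
= 0.8329

0.8329


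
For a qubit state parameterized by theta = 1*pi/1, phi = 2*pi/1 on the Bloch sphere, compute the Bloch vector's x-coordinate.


theta = 3.1416, phi = 6.2832
r_x = sin(theta)*cos(phi) = 0.0000 * 1.0000
r_x = 0.0000

0.0000


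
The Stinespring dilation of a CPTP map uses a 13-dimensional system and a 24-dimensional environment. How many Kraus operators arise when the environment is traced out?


Tracing out the environment in an orthonormal basis {|i>_E} gives Kraus operators K_i = <i|_E U |0>_E.
Number of Kraus operators = dim(H_env) = d_env
= 24

24


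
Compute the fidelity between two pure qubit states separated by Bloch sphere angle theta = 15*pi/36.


For states separated by angle theta on Bloch sphere:
F = cos^2(theta/2)
theta = 15*pi/36 = 1.3090
theta/2 = 0.6545
cos(theta/2) = 0.7934
F = 0.6294

0.6294


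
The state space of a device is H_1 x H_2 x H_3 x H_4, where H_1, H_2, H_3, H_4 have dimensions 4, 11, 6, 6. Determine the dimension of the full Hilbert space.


dim(H_1 x H_2 x H_3 x H_4) = 4 * 11 * 6 * 6
= 44 * 6 * 6
= 264 * 6
= 1584

1584


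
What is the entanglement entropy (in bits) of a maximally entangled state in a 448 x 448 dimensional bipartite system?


For a maximally entangled state in d x d:
S = log2(d) = log2(448)
= 8.8074

8.8074


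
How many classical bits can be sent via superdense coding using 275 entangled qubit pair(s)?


Superdense coding allows 2 classical bits per shared entangled pair.
275 pair(s) -> 2 * 275 = 550 classical bits

550


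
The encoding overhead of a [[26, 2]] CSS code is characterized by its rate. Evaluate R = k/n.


Code rate R = k/n
= 2/26
= 0.0769

0.0769


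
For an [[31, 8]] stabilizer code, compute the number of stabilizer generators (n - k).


For an [[n,k]] stabilizer code:
Number of stabilizer generators = n - k
= 31 - 8
= 23

23


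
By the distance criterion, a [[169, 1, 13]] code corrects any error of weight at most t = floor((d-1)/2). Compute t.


Code parameters: [[169, 1, 13]], distance d = 13.
Number of correctable errors = floor((d-1)/2)
= floor((13 - 1)/2)
= floor(12/2)
= 6

6


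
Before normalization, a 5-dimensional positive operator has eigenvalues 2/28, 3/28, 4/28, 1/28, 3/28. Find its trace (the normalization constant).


tr(M) = sum of eigenvalues
= 2/28 + 3/28 + 4/28 + 1/28 + 3/28
= 13/28
= 0.4643

0.4643


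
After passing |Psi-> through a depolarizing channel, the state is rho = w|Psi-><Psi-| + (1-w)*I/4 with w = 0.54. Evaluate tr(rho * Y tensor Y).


|Psi-> = (|01> - |10>)/sqrt(2)
For the pure Bell state, <Y_A Y_B> = -1 (Bell-state Pauli correlator).
The maximally-mixed part I/4 has tr(I/4 * P tensor P) = 0 for any traceless Pauli P.
So <Y_A Y_B>_rho = w * (-1) + (1 - w) * 0
= 0.54 * (-1)
= -0.5400

-0.5400


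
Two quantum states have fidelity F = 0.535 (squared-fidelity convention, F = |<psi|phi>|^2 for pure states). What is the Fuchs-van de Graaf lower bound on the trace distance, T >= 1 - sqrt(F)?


Fuchs-van de Graaf (squared-fidelity convention): 1 - sqrt(F) <= T <= sqrt(1 - F).
Lower bound: T >= 1 - sqrt(F)
sqrt(F) = sqrt(0.535) = 0.7314
T >= 1 - 0.7314
T >= 0.2686

0.2686


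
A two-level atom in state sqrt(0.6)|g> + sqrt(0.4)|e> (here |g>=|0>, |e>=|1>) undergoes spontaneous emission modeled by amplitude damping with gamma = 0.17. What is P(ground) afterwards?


For amplitude damping with parameter gamma on state sqrt(a)|0> + sqrt(b)|1>:
alpha^2 = 0.6, beta^2 = 0.4
P(|0>) = alpha^2 + gamma * beta^2
= 0.6 + 0.17 * 0.4
= 0.6 + 0.0680
= 0.6680

0.6680


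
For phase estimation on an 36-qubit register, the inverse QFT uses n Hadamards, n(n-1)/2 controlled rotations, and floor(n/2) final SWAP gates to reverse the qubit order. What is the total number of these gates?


Hadamard gates: 36
Controlled rotations: n*(n-1)/2 = 36*35/2 = 630
SWAP gates: floor(n/2) = floor(36/2) = 18
Total = 36 + 630 + 18
= 684

684


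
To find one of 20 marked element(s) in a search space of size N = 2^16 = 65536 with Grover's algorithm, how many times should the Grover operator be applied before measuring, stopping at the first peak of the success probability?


After j Grover iterations the success probability is P(j) = sin^2((2j+1)*theta), where sin(theta) = sqrt(k/N).
N = 2^16 = 65536, k = 20
sin(theta) = sqrt(k/N) = 0.01746928107
theta = arcsin(sqrt(k/N)) = 0.01747016973 rad
P(j) reaches its first maximum when (2j+1)*theta is as close as possible to pi/2, i.e. j = round(pi/(4*theta) - 1/2).
pi/(4*theta) - 1/2 = 44.4565
(For comparison, the common estimate pi/4 * sqrt(N/k) = 44.9588; the exact maximiser is used here.)
Optimal iterations = 44

44


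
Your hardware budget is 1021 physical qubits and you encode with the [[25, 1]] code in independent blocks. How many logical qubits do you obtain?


Each code block uses 25 physical qubits for 1 logical qubit(s).
Number of complete blocks = floor(1021 / 25) = 40
Logical qubits = 40 * 1
= 40

40


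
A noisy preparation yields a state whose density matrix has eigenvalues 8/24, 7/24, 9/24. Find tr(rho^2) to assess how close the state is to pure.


tr(rho^2) = sum of eigenvalues squared
= (8/24)^2 + (7/24)^2 + (9/24)^2
= (64 + 49 + 81) / 576
= 194/576
= 0.3368

0.3368


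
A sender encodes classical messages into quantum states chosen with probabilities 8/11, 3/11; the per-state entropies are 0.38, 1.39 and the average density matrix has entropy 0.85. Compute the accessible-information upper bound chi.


chi = S(rho) - sum_i p_i * S(rho_i)
Weighted entropy = 8/11 * 0.38 + 3/11 * 1.39
= 0.6555
chi = 0.85 - 0.6555
= 0.1945

0.1945


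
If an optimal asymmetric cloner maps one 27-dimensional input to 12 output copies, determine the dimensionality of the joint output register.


Output space = H^(tensor 12) where dim(H) = 27
dim = 27^12
= 729 (after 2 factors)
= 19683 (after 3 factors)
= 531441 (after 4 factors)
= 14348907 (after 5 factors)
= 387420489 (after 6 factors)
= 10460353203 (after 7 factors)
= 282429536481 (after 8 factors)
= 7625597484987 (after 9 factors)
= 205891132094649 (after 10 factors)
= 5559060566555523 (after 11 factors)
= 150094635296999121 (after 12 factors)
= 150094635296999121

150094635296999121


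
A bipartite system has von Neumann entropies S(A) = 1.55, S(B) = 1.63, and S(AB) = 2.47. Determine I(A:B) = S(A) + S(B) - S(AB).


I(A:B) = S(A) + S(B) - S(AB)
= 1.55 + 1.63 - 2.47
= 0.7100

0.7100


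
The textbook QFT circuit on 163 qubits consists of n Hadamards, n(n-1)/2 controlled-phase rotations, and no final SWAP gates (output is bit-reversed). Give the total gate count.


Hadamard gates: 163
Controlled rotations: n*(n-1)/2 = 163*162/2 = 13203
SWAP gates: 0 (omitted)
Total = 163 + 13203
= 13366

13366


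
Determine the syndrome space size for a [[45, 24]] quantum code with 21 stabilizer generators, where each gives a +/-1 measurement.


Each stabilizer generator gives a binary (+1 or -1) measurement outcome.
With 21 independent generators:
Total syndromes = 2^21
= 2097152

2097152


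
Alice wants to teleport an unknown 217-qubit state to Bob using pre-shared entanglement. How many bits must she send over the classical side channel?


Quantum teleportation requires 2 classical bits per qubit teleported.
217 qubit(s) -> 2 * 217 = 434 classical bits

434


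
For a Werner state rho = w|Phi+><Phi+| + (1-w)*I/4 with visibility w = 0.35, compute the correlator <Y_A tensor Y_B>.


|Phi+> = (|00> + |11>)/sqrt(2)
For the pure Bell state, <Y_A Y_B> = -1 (Bell-state Pauli correlator).
The maximally-mixed part I/4 has tr(I/4 * P tensor P) = 0 for any traceless Pauli P.
So <Y_A Y_B>_rho = w * (-1) + (1 - w) * 0
= 0.35 * (-1)
= -0.3500

-0.3500


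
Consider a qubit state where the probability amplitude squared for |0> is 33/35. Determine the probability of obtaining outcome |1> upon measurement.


|alpha|^2 = 33/35 = 0.9429
|beta|^2 = 1 - 33/35 = 2/35 = 0.0571
P(|1>) = |beta|^2 = 0.0571

0.0571


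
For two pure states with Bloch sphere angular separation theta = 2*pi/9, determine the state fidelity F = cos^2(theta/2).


For states separated by angle theta on Bloch sphere:
F = cos^2(theta/2)
theta = 2*pi/9 = 0.6981
theta/2 = 0.3491
cos(theta/2) = 0.9397
F = 0.8830

0.8830


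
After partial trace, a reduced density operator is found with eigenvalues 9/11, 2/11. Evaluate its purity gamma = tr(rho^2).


tr(rho^2) = sum of eigenvalues squared
= (9/11)^2 + (2/11)^2
= (81 + 4) / 121
= 85/121
= 0.7025

0.7025


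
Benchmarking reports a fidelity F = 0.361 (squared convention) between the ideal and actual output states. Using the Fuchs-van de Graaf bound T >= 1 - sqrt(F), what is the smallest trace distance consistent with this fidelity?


Fuchs-van de Graaf (squared-fidelity convention): 1 - sqrt(F) <= T <= sqrt(1 - F).
Lower bound: T >= 1 - sqrt(F)
sqrt(F) = sqrt(0.361) = 0.6008
T >= 1 - 0.6008
T >= 0.3992

0.3992


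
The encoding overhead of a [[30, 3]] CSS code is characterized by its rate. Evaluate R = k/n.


Code rate R = k/n
= 3/30
= 0.1000

0.1000


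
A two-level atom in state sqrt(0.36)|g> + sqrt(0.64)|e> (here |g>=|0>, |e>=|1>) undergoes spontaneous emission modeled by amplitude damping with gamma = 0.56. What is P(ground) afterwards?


For amplitude damping with parameter gamma on state sqrt(a)|0> + sqrt(b)|1>:
alpha^2 = 0.36, beta^2 = 0.64
P(|0>) = alpha^2 + gamma * beta^2
= 0.36 + 0.56 * 0.64
= 0.36 + 0.3584
= 0.7184

0.7184


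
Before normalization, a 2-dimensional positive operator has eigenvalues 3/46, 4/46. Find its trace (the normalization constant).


tr(M) = sum of eigenvalues
= 3/46 + 4/46
= 7/46
= 0.1522

0.1522


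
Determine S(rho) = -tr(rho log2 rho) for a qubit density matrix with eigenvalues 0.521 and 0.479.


S = -p*log2(p) - (1-p)*log2(1-p)
p = 0.5210, 1-p = 0.4790
= -0.5210 * log2(0.5210) - 0.4790 * log2(0.4790)
= -(-0.4901) - (-0.5087)
= 0.9987

0.9987


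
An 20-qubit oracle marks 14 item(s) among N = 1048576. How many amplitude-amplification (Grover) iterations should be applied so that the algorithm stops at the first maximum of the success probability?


After j Grover iterations the success probability is P(j) = sin^2((2j+1)*theta), where sin(theta) = sqrt(k/N).
N = 2^20 = 1048576, k = 14
sin(theta) = sqrt(k/N) = 0.003653962292
theta = arcsin(sqrt(k/N)) = 0.003653970423 rad
P(j) reaches its first maximum when (2j+1)*theta is as close as possible to pi/2, i.e. j = round(pi/(4*theta) - 1/2).
pi/(4*theta) - 1/2 = 214.4438
(For comparison, the common estimate pi/4 * sqrt(N/k) = 214.9442; the exact maximiser is used here.)
Optimal iterations = 214

214


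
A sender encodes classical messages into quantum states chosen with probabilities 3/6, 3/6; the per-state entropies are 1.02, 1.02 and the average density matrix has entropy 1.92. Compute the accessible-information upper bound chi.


chi = S(rho) - sum_i p_i * S(rho_i)
Weighted entropy = 3/6 * 1.02 + 3/6 * 1.02
= 1.0200
chi = 1.92 - 1.0200
= 0.9000

0.9000


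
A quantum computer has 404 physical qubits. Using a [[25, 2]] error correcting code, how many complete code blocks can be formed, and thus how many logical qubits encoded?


Each code block uses 25 physical qubits for 2 logical qubit(s).
Number of complete blocks = floor(404 / 25) = 16
Logical qubits = 16 * 2
= 32

32


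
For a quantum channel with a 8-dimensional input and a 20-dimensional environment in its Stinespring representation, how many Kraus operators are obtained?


Tracing out the environment in an orthonormal basis {|i>_E} gives Kraus operators K_i = <i|_E U |0>_E.
Number of Kraus operators = dim(H_env) = d_env
= 20

20


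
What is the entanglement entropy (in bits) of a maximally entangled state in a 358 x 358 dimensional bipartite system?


For a maximally entangled state in d x d:
S = log2(d) = log2(358)
= 8.4838

8.4838


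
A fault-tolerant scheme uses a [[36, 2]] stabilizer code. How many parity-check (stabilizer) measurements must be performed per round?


For an [[n,k]] stabilizer code:
Number of stabilizer generators = n - k
= 36 - 2
= 34

34


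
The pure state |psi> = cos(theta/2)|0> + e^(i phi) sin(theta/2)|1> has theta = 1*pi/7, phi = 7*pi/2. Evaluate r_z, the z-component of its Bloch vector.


theta = 0.4488, phi = 10.9956
r_z = cos(theta) = 0.9010

0.9010


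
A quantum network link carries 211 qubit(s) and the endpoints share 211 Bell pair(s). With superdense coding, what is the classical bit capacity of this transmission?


Superdense coding allows 2 classical bits per shared entangled pair.
211 pair(s) -> 2 * 211 = 422 classical bits

422


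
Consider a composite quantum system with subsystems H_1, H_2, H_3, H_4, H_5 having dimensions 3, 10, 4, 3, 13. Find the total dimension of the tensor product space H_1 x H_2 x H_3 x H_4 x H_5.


dim(H_1 x H_2 x H_3 x H_4 x H_5) = 3 * 10 * 4 * 3 * 13
= 30 * 4 * 3 * 13
= 120 * 3 * 13
= 360 * 13
= 4680

4680


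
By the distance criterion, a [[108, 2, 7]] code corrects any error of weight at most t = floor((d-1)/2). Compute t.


Code parameters: [[108, 2, 7]], distance d = 7.
Number of correctable errors = floor((d-1)/2)
= floor((7 - 1)/2)
= floor(6/2)
= 3

3


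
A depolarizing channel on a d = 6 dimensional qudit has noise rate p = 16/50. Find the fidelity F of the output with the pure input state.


F = (1-p) + p/d
= (1 - 0.3200) + 0.3200/6
= 0.6800 + 0.0533
= 0.7333

0.7333


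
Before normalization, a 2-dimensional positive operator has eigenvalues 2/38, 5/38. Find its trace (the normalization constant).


tr(M) = sum of eigenvalues
= 2/38 + 5/38
= 7/38
= 0.1842

0.1842


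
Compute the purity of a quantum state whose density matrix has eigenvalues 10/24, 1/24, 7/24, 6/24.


tr(rho^2) = sum of eigenvalues squared
= (10/24)^2 + (1/24)^2 + (7/24)^2 + (6/24)^2
= (100 + 1 + 49 + 36) / 576
= 186/576
= 0.3229

0.3229


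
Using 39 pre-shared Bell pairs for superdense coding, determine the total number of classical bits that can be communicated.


Superdense coding allows 2 classical bits per shared entangled pair.
39 pair(s) -> 2 * 39 = 78 classical bits

78


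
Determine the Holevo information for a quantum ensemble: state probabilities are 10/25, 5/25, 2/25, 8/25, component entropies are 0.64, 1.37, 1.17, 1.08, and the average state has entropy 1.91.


chi = S(rho) - sum_i p_i * S(rho_i)
Weighted entropy = 10/25 * 0.64 + 5/25 * 1.37 + 2/25 * 1.17 + 8/25 * 1.08
= 0.9692
chi = 1.91 - 0.9692
= 0.9408

0.9408


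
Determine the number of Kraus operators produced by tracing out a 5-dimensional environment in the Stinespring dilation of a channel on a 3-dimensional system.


Tracing out the environment in an orthonormal basis {|i>_E} gives Kraus operators K_i = <i|_E U |0>_E.
Number of Kraus operators = dim(H_env) = d_env
= 5

5


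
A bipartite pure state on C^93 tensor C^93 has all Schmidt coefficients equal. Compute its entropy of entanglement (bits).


For a maximally entangled state in d x d:
S = log2(d) = log2(93)
= 6.5392

6.5392


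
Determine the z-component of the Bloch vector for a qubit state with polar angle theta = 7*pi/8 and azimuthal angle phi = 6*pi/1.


theta = 2.7489, phi = 18.8496
r_z = cos(theta) = -0.9239

-0.9239


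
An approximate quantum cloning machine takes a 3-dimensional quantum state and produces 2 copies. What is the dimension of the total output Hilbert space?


Output space = H^(tensor 2) where dim(H) = 3
dim = 3^2
= 9

9


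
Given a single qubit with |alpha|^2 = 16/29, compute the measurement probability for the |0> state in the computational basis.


|alpha|^2 = 16/29 = 0.5517
|beta|^2 = 1 - 16/29 = 13/29 = 0.4483
P(|0>) = |alpha|^2 = 0.5517

0.5517


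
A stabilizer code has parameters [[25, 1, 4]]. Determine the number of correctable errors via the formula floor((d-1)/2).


Code parameters: [[25, 1, 4]], distance d = 4.
Number of correctable errors = floor((d-1)/2)
= floor((4 - 1)/2)
= floor(3/2)
= 1

1


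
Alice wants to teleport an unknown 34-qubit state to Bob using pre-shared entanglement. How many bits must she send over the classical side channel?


Quantum teleportation requires 2 classical bits per qubit teleported.
34 qubit(s) -> 2 * 34 = 68 classical bits

68


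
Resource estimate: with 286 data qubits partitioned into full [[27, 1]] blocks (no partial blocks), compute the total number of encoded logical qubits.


Each code block uses 27 physical qubits for 1 logical qubit(s).
Number of complete blocks = floor(286 / 27) = 10
Logical qubits = 10 * 1
= 10

10


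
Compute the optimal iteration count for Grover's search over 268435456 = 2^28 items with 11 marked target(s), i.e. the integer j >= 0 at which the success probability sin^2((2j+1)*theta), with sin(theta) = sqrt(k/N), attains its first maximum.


After j Grover iterations the success probability is P(j) = sin^2((2j+1)*theta), where sin(theta) = sqrt(k/N).
N = 2^28 = 268435456, k = 11
sin(theta) = sqrt(k/N) = 0.0002024307123
theta = arcsin(sqrt(k/N)) = 0.0002024307137 rad
P(j) reaches its first maximum when (2j+1)*theta is as close as possible to pi/2, i.e. j = round(pi/(4*theta) - 1/2).
pi/(4*theta) - 1/2 = 3879.3370
(For comparison, the common estimate pi/4 * sqrt(N/k) = 3879.8370; the exact maximiser is used here.)
Optimal iterations = 3879

3879


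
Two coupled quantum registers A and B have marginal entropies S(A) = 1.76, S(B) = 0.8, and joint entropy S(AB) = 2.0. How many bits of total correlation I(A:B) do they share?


I(A:B) = S(A) + S(B) - S(AB)
= 1.76 + 0.8 - 2.0
= 0.5600

0.5600


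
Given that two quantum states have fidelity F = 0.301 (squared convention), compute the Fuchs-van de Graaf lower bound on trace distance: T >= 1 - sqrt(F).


Fuchs-van de Graaf (squared-fidelity convention): 1 - sqrt(F) <= T <= sqrt(1 - F).
Lower bound: T >= 1 - sqrt(F)
sqrt(F) = sqrt(0.301) = 0.5486
T >= 1 - 0.5486
T >= 0.4514

0.4514


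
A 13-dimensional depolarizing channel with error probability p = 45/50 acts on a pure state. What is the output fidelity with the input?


F = (1-p) + p/d
= (1 - 0.9000) + 0.9000/13
= 0.1000 + 0.0692
= 0.1692

0.1692


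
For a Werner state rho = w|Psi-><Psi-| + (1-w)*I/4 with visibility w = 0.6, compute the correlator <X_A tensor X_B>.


|Psi-> = (|01> - |10>)/sqrt(2)
For the pure Bell state, <X_A X_B> = -1 (Bell-state Pauli correlator).
The maximally-mixed part I/4 has tr(I/4 * P tensor P) = 0 for any traceless Pauli P.
So <X_A X_B>_rho = w * (-1) + (1 - w) * 0
= 0.6 * (-1)
= -0.6000

-0.6000


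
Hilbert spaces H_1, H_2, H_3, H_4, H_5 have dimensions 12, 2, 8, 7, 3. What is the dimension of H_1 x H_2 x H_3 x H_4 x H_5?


dim(H_1 x H_2 x H_3 x H_4 x H_5) = 12 * 2 * 8 * 7 * 3
= 24 * 8 * 7 * 3
= 192 * 7 * 3
= 1344 * 3
= 4032

4032


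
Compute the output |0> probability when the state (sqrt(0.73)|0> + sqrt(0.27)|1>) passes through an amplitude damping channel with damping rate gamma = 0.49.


For amplitude damping with parameter gamma on state sqrt(a)|0> + sqrt(b)|1>:
alpha^2 = 0.73, beta^2 = 0.27
P(|0>) = alpha^2 + gamma * beta^2
= 0.73 + 0.49 * 0.27
= 0.73 + 0.1323
= 0.8623

0.8623


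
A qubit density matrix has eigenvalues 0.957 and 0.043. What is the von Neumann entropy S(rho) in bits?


S = -p*log2(p) - (1-p)*log2(1-p)
p = 0.9570, 1-p = 0.0430
= -0.9570 * log2(0.9570) - 0.0430 * log2(0.0430)
= -(-0.0607) - (-0.1952)
= 0.2559

0.2559


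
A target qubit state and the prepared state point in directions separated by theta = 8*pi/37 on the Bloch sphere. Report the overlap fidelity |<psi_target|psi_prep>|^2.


For states separated by angle theta on Bloch sphere:
F = cos^2(theta/2)
theta = 8*pi/37 = 0.6793
theta/2 = 0.3396
cos(theta/2) = 0.9429
F = 0.8890

0.8890


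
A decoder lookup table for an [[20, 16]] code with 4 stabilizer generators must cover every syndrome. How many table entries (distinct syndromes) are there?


Each stabilizer generator gives a binary (+1 or -1) measurement outcome.
With 4 independent generators:
Total syndromes = 2^4
= 16

16


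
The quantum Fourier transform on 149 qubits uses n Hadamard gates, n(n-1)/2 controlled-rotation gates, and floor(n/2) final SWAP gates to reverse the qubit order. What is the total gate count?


Hadamard gates: 149
Controlled rotations: n*(n-1)/2 = 149*148/2 = 11026
SWAP gates: floor(n/2) = floor(149/2) = 74
Total = 149 + 11026 + 74
= 11249

11249


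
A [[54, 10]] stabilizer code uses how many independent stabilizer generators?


For an [[n,k]] stabilizer code:
Number of stabilizer generators = n - k
= 54 - 10
= 44

44


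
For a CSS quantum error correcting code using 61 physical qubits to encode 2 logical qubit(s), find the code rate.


Code rate R = k/n
= 2/61
= 0.0328

0.0328


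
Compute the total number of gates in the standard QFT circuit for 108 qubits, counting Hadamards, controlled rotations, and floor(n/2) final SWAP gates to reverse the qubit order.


Hadamard gates: 108
Controlled rotations: n*(n-1)/2 = 108*107/2 = 5778
SWAP gates: floor(n/2) = floor(108/2) = 54
Total = 108 + 5778 + 54
= 5940

5940


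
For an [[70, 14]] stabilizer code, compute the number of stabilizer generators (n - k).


For an [[n,k]] stabilizer code:
Number of stabilizer generators = n - k
= 70 - 14
= 56

56


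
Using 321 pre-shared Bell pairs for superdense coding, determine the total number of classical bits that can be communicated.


Superdense coding allows 2 classical bits per shared entangled pair.
321 pair(s) -> 2 * 321 = 642 classical bits

642


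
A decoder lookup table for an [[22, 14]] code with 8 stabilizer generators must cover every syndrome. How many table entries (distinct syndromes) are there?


Each stabilizer generator gives a binary (+1 or -1) measurement outcome.
With 8 independent generators:
Total syndromes = 2^8
= 256

256


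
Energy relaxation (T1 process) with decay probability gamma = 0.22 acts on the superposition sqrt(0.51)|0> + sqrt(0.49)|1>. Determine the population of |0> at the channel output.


For amplitude damping with parameter gamma on state sqrt(a)|0> + sqrt(b)|1>:
alpha^2 = 0.51, beta^2 = 0.49
P(|0>) = alpha^2 + gamma * beta^2
= 0.51 + 0.22 * 0.49
= 0.51 + 0.1078
= 0.6178

0.6178


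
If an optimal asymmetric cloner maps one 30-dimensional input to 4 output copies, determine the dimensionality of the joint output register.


Output space = H^(tensor 4) where dim(H) = 30
dim = 30^4
= 900 (after 2 factors)
= 27000 (after 3 factors)
= 810000 (after 4 factors)
= 810000

810000


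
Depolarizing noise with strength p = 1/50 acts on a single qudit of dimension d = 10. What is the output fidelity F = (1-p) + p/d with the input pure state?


F = (1-p) + p/d
= (1 - 0.0200) + 0.0200/10
= 0.9800 + 0.0020
= 0.9820

0.9820


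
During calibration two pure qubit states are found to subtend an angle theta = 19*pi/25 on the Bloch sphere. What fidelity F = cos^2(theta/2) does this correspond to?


For states separated by angle theta on Bloch sphere:
F = cos^2(theta/2)
theta = 19*pi/25 = 2.3876
theta/2 = 1.1938
cos(theta/2) = 0.3681
F = 0.1355

0.1355


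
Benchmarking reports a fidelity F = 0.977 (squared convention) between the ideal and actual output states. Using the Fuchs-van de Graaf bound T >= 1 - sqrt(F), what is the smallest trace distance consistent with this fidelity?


Fuchs-van de Graaf (squared-fidelity convention): 1 - sqrt(F) <= T <= sqrt(1 - F).
Lower bound: T >= 1 - sqrt(F)
sqrt(F) = sqrt(0.977) = 0.9884
T >= 1 - 0.9884
T >= 0.0116

0.0116


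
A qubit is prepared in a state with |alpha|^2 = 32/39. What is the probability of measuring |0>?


|alpha|^2 = 32/39 = 0.8205
|beta|^2 = 1 - 32/39 = 7/39 = 0.1795
P(|0>) = |alpha|^2 = 0.8205

0.8205


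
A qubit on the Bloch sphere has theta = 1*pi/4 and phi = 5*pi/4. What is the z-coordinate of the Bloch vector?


theta = 0.7854, phi = 3.9270
r_z = cos(theta) = 0.7071

0.7071


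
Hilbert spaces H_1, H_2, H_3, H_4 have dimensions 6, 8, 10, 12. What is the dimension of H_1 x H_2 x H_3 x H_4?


dim(H_1 x H_2 x H_3 x H_4) = 6 * 8 * 10 * 12
= 48 * 10 * 12
= 480 * 12
= 5760

5760


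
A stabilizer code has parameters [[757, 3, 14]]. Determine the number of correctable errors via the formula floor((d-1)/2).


Code parameters: [[757, 3, 14]], distance d = 14.
Number of correctable errors = floor((d-1)/2)
= floor((14 - 1)/2)
= floor(13/2)
= 6

6


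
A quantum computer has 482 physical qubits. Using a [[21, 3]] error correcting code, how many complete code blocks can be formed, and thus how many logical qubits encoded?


Each code block uses 21 physical qubits for 3 logical qubit(s).
Number of complete blocks = floor(482 / 21) = 22
Logical qubits = 22 * 3
= 66

66


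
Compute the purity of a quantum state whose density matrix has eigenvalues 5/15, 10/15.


tr(rho^2) = sum of eigenvalues squared
= (5/15)^2 + (10/15)^2
= (25 + 100) / 225
= 125/225
= 0.5556

0.5556


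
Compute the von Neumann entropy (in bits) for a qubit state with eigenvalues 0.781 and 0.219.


S = -p*log2(p) - (1-p)*log2(1-p)
p = 0.7810, 1-p = 0.2190
= -0.7810 * log2(0.7810) - 0.2190 * log2(0.2190)
= -(-0.2785) - (-0.4798)
= 0.7583

0.7583


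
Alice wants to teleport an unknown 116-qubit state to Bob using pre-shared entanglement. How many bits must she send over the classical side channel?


Quantum teleportation requires 2 classical bits per qubit teleported.
116 qubit(s) -> 2 * 116 = 232 classical bits

232


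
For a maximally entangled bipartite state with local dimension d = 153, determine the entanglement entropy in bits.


For a maximally entangled state in d x d:
S = log2(d) = log2(153)
= 7.2574

7.2574


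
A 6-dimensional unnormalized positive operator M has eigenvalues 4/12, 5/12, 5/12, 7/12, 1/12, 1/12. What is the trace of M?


tr(M) = sum of eigenvalues
= 4/12 + 5/12 + 5/12 + 7/12 + 1/12 + 1/12
= 23/12
= 1.9167

1.9167


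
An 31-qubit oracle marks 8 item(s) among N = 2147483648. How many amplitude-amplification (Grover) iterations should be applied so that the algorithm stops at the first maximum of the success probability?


After j Grover iterations the success probability is P(j) = sin^2((2j+1)*theta), where sin(theta) = sqrt(k/N).
N = 2^31 = 2147483648, k = 8
sin(theta) = sqrt(k/N) = 6.103515625e-05
theta = arcsin(sqrt(k/N)) = 6.103515629e-05 rad
P(j) reaches its first maximum when (2j+1)*theta is as close as possible to pi/2, i.e. j = round(pi/(4*theta) - 1/2).
pi/(4*theta) - 1/2 = 12867.4635
(For comparison, the common estimate pi/4 * sqrt(N/k) = 12867.9635; the exact maximiser is used here.)
Optimal iterations = 12867

12867


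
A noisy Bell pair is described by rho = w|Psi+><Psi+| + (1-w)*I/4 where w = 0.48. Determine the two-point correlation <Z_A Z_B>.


|Psi+> = (|01> + |10>)/sqrt(2)
For the pure Bell state, <Z_A Z_B> = -1 (Bell-state Pauli correlator).
The maximally-mixed part I/4 has tr(I/4 * P tensor P) = 0 for any traceless Pauli P.
So <Z_A Z_B>_rho = w * (-1) + (1 - w) * 0
= 0.48 * (-1)
= -0.4800

-0.4800


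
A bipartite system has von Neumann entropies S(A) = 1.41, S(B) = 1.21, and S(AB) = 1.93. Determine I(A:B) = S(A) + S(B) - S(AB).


I(A:B) = S(A) + S(B) - S(AB)
= 1.41 + 1.21 - 1.93
= 0.6900

0.6900


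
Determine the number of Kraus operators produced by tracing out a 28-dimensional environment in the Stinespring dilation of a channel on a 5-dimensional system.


Tracing out the environment in an orthonormal basis {|i>_E} gives Kraus operators K_i = <i|_E U |0>_E.
Number of Kraus operators = dim(H_env) = d_env
= 28

28


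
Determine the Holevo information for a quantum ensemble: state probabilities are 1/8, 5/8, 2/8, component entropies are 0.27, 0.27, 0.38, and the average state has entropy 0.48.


chi = S(rho) - sum_i p_i * S(rho_i)
Weighted entropy = 1/8 * 0.27 + 5/8 * 0.27 + 2/8 * 0.38
= 0.2975
chi = 0.48 - 0.2975
= 0.1825

0.1825


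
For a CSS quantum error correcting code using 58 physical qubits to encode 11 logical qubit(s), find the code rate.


Code rate R = k/n
= 11/58
= 0.1897

0.1897


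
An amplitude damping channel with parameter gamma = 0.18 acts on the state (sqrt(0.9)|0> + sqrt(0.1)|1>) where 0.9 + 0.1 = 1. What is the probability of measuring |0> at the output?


For amplitude damping with parameter gamma on state sqrt(a)|0> + sqrt(b)|1>:
alpha^2 = 0.9, beta^2 = 0.1
P(|0>) = alpha^2 + gamma * beta^2
= 0.9 + 0.18 * 0.1
= 0.9 + 0.0180
= 0.9180

0.9180


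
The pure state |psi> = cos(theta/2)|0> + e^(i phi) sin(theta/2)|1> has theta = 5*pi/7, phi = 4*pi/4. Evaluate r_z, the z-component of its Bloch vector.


theta = 2.2440, phi = 3.1416
r_z = cos(theta) = -0.6235

-0.6235


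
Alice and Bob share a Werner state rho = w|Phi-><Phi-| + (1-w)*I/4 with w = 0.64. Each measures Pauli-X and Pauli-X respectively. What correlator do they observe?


|Phi-> = (|00> - |11>)/sqrt(2)
For the pure Bell state, <X_A X_B> = -1 (Bell-state Pauli correlator).
The maximally-mixed part I/4 has tr(I/4 * P tensor P) = 0 for any traceless Pauli P.
So <X_A X_B>_rho = w * (-1) + (1 - w) * 0
= 0.64 * (-1)
= -0.6400

-0.6400


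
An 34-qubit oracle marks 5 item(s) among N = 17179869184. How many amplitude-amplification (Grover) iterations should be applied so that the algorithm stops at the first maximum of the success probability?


After j Grover iterations the success probability is P(j) = sin^2((2j+1)*theta), where sin(theta) = sqrt(k/N).
N = 2^34 = 17179869184, k = 5
sin(theta) = sqrt(k/N) = 1.70598448e-05
theta = arcsin(sqrt(k/N)) = 1.70598448e-05 rad
P(j) reaches its first maximum when (2j+1)*theta is as close as possible to pi/2, i.e. j = round(pi/(4*theta) - 1/2).
pi/(4*theta) - 1/2 = 46037.3258
(For comparison, the common estimate pi/4 * sqrt(N/k) = 46037.8258; the exact maximiser is used here.)
Optimal iterations = 46037

46037
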